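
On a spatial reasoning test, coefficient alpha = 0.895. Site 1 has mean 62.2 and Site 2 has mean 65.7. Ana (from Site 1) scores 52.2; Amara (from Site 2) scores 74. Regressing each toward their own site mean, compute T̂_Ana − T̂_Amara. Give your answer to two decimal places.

T̂_Ana = 0.895(52.2) + 0.105(62.2) = 53.2500
T̂_Amara = 0.895(74) + 0.105(65.7) = 73.1285
Difference = 53.2500 − 73.1285 = -19.8785

-19.88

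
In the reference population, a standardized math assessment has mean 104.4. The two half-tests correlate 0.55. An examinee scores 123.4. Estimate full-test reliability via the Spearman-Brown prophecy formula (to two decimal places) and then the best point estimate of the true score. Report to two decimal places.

Spearman-Brown: ρ = 2r/(1 + r) = 2(0.55)/(1 + 0.55) = 1.100/1.55 = 0.7097 → 0.71
Weight the observed score by reliability and the mean by (1 − reliability): T̂ = 0.71·123.4 + 0.29·104.4 = 87.614 + 30.276 = 117.890.

117.89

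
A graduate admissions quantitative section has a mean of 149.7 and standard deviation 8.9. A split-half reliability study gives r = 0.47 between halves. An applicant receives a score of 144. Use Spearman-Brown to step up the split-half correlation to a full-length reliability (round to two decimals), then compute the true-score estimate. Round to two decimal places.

Spearman-Brown: ρ = 2r/(1 + r) = 2(0.47)/(1 + 0.47) = 0.940/1.47 = 0.6395 → 0.64
T̂ = 0.64(144) + 0.36(149.7) = 92.16 + 53.892 = 146.052 → 146.05

146.05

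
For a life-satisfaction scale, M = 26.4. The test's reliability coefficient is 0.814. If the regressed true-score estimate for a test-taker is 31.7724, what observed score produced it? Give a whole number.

T̂ = ρX + (1 − ρ)μ  ⇒  X = (T̂ − (1 − ρ)μ) / ρ
X = (31.7724 − 0.186 × 26.4) / 0.814 = (31.7724 − 4.9104) / 0.814 = 26.8620 / 0.814 = 33.00

33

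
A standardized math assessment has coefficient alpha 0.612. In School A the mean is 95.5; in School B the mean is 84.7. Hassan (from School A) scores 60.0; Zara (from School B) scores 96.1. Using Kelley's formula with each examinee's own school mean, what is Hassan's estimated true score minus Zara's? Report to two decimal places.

-17.90

T̂_Hassan = 0.612(60.0) + 0.388(95.5) = 73.7740
T̂_Zara = 0.612(96.1) + 0.388(84.7) = 91.6768
Difference = 73.7740 − 91.6768 = -17.9028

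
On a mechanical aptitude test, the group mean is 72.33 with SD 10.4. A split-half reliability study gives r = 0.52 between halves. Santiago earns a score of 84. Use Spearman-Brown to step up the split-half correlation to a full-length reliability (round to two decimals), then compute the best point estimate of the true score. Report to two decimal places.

Spearman-Brown: ρ = 2r/(1 + r) = 2(0.52)/(1 + 0.52) = 1.040/1.52 = 0.6842 → 0.68
Regress the observed score toward the mean by the unreliability: T̂ = 0.68·84 + 0.32·72.33 = 57.12 + 23.1456 = 80.266.

80.27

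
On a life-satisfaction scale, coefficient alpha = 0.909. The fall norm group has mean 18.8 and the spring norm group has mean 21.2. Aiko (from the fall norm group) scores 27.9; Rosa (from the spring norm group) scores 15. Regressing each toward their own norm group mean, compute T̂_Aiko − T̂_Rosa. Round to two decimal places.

11.51

T̂_Aiko = 0.909(27.9) + 0.091(18.8) = 27.0719
T̂_Rosa = 0.909(15) + 0.091(21.2) = 15.5642
Difference = 27.0719 − 15.5642 = 11.5077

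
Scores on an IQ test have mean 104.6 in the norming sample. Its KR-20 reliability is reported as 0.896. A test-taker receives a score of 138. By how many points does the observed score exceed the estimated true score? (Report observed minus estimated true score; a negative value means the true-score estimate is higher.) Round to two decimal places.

T̂ = 0.896(138) + 0.104(104.6) = 123.648 + 10.8784 = 134.5264 → 134.526
X − T̂ = 138 − 134.526 = 3.474 → 3.47

3.47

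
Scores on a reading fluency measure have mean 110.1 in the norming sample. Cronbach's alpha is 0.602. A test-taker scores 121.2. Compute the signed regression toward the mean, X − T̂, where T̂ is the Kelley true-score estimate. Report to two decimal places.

T̂ = 0.602(121.2) + 0.398(110.1) = 72.9624 + 43.8198 = 116.7822 → 116.782
X − T̂ = 121.2 − 116.782 = 4.418 → 4.42

4.42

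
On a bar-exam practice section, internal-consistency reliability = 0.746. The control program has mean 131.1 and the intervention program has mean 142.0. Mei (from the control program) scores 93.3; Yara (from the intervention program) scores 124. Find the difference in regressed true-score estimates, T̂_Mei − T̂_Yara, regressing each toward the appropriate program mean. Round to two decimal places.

T̂_Mei = 0.746(93.3) + 0.254(131.1) = 102.9012
T̂_Yara = 0.746(124) + 0.254(142.0) = 128.5720
Difference = 102.9012 − 128.5720 = -25.6708

-25.67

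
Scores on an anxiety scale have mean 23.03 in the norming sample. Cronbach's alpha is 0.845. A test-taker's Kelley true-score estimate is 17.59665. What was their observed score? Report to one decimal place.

16.6

T̂ = ρX + (1 − ρ)μ  ⇒  X = (T̂ − (1 − ρ)μ) / ρ
X = (17.59665 − 0.155 × 23.03) / 0.845 = (17.59665 − 3.56965) / 0.845 = 14.02700 / 0.845 = 16.600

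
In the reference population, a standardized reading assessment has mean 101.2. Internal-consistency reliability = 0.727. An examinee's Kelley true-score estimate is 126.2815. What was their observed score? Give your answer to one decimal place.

135.7

T̂ = ρX + (1 − ρ)μ  ⇒  X = (T̂ − (1 − ρ)μ) / ρ
X = (126.2815 − 0.273 × 101.2) / 0.727 = (126.2815 − 27.6276) / 0.727 = 98.6539 / 0.727 = 135.700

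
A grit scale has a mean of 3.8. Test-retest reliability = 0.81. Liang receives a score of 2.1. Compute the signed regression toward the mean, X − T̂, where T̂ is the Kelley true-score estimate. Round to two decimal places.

-0.32

T̂ = 0.81(2.1) + 0.19(3.8) = 1.701 + 0.722 = 2.4230 → 2.423
X − T̂ = 2.1 − 2.423 = -0.323 → -0.32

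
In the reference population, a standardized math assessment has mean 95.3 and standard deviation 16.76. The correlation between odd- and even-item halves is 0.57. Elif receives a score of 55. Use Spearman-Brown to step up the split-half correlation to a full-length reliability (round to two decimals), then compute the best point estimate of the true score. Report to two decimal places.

65.88

Spearman-Brown: ρ = 2r/(1 + r) = 2(0.57)/(1 + 0.57) = 1.140/1.57 = 0.7261 → 0.73
Kelley's formula gives T̂ = 0.73·55 + 0.27·95.3 = 40.15 + 25.731 = 65.881.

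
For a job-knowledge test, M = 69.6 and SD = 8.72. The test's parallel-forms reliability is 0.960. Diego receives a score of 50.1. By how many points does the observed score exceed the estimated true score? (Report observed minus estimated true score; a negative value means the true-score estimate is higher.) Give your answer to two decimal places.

-0.78

T̂ = ρX + (1 − ρ)μ
  = 0.960 × 50.1 + 0.040 × 69.6
  = 48.0960 + 2.7840
  = 50.8800
  ≈ 50.880
X − T̂ = 50.1 − 50.880 = -0.780 → -0.78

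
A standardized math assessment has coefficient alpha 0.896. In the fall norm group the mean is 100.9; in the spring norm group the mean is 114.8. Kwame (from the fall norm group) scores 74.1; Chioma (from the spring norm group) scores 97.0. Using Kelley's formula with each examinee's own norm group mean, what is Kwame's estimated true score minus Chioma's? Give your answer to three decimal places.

-21.964

T̂_Kwame = 0.896(74.1) + 0.104(100.9) = 76.88720
T̂_Chioma = 0.896(97.0) + 0.104(114.8) = 98.85120
Difference = 76.88720 − 98.85120 = -21.96400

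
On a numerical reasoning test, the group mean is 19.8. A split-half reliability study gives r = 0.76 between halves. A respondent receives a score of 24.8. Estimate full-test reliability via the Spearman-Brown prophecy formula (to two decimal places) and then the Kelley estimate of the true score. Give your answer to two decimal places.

24.10

Spearman-Brown: ρ = 2r/(1 + r) = 2(0.76)/(1 + 0.76) = 1.520/1.76 = 0.8636 → 0.86
Kelley's formula gives T̂ = 0.86·24.8 + 0.14·19.8 = 21.328 + 2.772 = 24.100.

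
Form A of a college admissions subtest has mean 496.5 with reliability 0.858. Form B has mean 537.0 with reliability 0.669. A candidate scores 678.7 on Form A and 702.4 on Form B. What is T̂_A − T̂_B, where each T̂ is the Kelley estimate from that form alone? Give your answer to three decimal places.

T̂_A = 0.858(678.7) + 0.142(496.5) = 652.82760
T̂_B = 0.669(702.4) + 0.331(537.0) = 647.65260
T̂_A − T̂_B = 5.17500

5.175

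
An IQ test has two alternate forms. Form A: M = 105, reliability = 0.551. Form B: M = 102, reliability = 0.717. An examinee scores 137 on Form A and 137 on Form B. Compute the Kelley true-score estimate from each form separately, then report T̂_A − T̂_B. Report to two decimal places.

-4.46

T̂_A = 0.551(137) + 0.449(105) = 122.6320
T̂_B = 0.717(137) + 0.283(102) = 127.0950
T̂_A − T̂_B = -4.4630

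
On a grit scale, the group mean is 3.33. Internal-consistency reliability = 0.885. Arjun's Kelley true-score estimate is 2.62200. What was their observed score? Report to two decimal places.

2.53

T̂ = ρX + (1 − ρ)μ  ⇒  X = (T̂ − (1 − ρ)μ) / ρ
X = (2.62200 − 0.115 × 3.33) / 0.885 = (2.62200 − 0.38295) / 0.885 = 2.23905 / 0.885 = 2.5300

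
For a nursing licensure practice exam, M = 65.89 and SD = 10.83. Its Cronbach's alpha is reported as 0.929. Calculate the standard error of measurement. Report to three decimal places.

2.886

SEM = SD · √(1 − ρ) = 10.83 × √0.071 = 10.83 × 0.2665 = 2.8857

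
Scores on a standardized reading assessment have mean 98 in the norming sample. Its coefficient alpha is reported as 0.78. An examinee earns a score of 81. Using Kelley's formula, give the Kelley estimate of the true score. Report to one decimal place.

T̂ = 0.78(81) + 0.22(98) = 63.18 + 21.56 = 84.74 → 84.7

84.7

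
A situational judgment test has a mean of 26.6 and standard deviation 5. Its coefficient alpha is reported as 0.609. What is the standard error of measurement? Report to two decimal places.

3.13

SEM = SD · √(1 − ρ) = 5 × √0.391 = 5 × 0.6253 = 3.126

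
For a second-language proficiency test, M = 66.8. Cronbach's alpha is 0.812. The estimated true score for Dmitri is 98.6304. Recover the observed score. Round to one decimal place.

T̂ = ρX + (1 − ρ)μ  ⇒  X = (T̂ − (1 − ρ)μ) / ρ
X = (98.6304 − 0.188 × 66.8) / 0.812 = (98.6304 − 12.5584) / 0.812 = 86.0720 / 0.812 = 106.000

106.0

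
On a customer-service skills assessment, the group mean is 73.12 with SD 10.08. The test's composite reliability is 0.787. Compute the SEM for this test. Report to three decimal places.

4.652

SEM = SD · √(1 − ρ) = 10.08 × √0.213 = 10.08 × 0.4615 = 4.6521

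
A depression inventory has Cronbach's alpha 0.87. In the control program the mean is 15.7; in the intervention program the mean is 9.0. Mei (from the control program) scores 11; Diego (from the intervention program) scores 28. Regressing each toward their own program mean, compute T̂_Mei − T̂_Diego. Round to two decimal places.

-13.92

T̂_Mei = 0.87(11) + 0.13(15.7) = 11.6110
T̂_Diego = 0.87(28) + 0.13(9.0) = 25.5300
Difference = 11.6110 − 25.5300 = -13.9190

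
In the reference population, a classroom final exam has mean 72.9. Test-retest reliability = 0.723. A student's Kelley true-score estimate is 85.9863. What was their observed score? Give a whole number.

91

T̂ = ρX + (1 − ρ)μ  ⇒  X = (T̂ − (1 − ρ)μ) / ρ
X = (85.9863 − 0.277 × 72.9) / 0.723 = (85.9863 − 20.1933) / 0.723 = 65.7930 / 0.723 = 91.00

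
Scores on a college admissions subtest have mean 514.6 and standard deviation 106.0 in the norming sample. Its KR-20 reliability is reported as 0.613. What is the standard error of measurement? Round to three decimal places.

SEM = SD · √(1 − ρ) = 106.0 × √0.387 = 106.0 × 0.6221 = 65.9419

65.942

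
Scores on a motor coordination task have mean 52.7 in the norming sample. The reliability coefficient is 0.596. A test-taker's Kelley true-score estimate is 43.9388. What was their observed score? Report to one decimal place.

T̂ = ρX + (1 − ρ)μ  ⇒  X = (T̂ − (1 − ρ)μ) / ρ
X = (43.9388 − 0.404 × 52.7) / 0.596 = (43.9388 − 21.2908) / 0.596 = 22.6480 / 0.596 = 38.000

38.0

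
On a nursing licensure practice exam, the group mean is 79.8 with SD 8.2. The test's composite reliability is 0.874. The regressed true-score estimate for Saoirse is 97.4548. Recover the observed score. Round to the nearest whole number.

100

T̂ = ρX + (1 − ρ)μ  ⇒  X = (T̂ − (1 − ρ)μ) / ρ
X = (97.4548 − 0.126 × 79.8) / 0.874 = (97.4548 − 10.0548) / 0.874 = 87.4000 / 0.874 = 100.00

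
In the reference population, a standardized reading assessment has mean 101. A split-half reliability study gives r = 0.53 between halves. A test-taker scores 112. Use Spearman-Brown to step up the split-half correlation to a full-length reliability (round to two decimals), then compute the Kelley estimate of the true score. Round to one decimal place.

108.6

Spearman-Brown: ρ = 2r/(1 + r) = 2(0.53)/(1 + 0.53) = 1.060/1.53 = 0.6928 → 0.69
T̂ = ρX + (1 − ρ)μ
  = 0.69 × 112 + 0.31 × 101
  = 77.28 + 31.31
  = 108.59
  ≈ 108.6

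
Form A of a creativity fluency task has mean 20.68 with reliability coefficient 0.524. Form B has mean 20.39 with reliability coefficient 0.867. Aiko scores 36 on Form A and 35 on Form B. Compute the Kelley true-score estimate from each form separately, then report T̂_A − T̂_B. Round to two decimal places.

-4.35

T̂_A = 0.524(36) + 0.476(20.68) = 28.7077
T̂_B = 0.867(35) + 0.133(20.39) = 33.0569
T̂_A − T̂_B = -4.3492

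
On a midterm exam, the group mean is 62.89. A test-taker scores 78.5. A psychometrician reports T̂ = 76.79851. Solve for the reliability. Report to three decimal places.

T̂ = ρX + (1 − ρ)μ  ⇒  T̂ − μ = ρ(X − μ)
ρ = (T̂ − μ)/(X − μ) = (76.79851 − 62.89) / (78.5 − 62.89) = 13.90851 / 15.61 = 0.89100

0.891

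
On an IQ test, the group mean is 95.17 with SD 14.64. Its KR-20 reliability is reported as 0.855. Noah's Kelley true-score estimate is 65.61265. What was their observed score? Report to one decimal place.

60.6

T̂ = ρX + (1 − ρ)μ  ⇒  X = (T̂ − (1 − ρ)μ) / ρ
X = (65.61265 − 0.145 × 95.17) / 0.855 = (65.61265 − 13.79965) / 0.855 = 51.81300 / 0.855 = 60.600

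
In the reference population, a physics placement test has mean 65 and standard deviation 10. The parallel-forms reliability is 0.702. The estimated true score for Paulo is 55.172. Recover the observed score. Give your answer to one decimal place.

51.0

T̂ = ρX + (1 − ρ)μ  ⇒  X = (T̂ − (1 − ρ)μ) / ρ
X = (55.172 − 0.298 × 65) / 0.702 = (55.172 − 19.370) / 0.702 = 35.802 / 0.702 = 51.000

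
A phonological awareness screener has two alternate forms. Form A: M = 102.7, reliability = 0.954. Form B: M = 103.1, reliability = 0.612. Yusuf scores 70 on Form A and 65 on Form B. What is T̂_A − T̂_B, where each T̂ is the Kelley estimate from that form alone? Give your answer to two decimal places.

T̂_A = 0.954(70) + 0.046(102.7) = 71.5042
T̂_B = 0.612(65) + 0.388(103.1) = 79.7828
T̂_A − T̂_B = -8.2786

-8.28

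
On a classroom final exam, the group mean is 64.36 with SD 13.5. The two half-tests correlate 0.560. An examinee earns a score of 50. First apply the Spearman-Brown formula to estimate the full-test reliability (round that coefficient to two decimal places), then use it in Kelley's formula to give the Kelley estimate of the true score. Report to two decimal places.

54.02

Spearman-Brown: ρ = 2r/(1 + r) = 2(0.560)/(1 + 0.560) = 1.1200/1.560 = 0.7179 → 0.72
T̂ = 0.72(50) + 0.28(64.36) = 36.00 + 18.0208 = 54.021 → 54.02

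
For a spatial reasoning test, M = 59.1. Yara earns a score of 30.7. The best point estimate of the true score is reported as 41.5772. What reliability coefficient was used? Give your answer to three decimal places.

T̂ = ρX + (1 − ρ)μ  ⇒  T̂ − μ = ρ(X − μ)
ρ = (T̂ − μ)/(X − μ) = (41.5772 − 59.1) / (30.7 − 59.1) = -17.5228 / -28.4 = 0.61700

0.617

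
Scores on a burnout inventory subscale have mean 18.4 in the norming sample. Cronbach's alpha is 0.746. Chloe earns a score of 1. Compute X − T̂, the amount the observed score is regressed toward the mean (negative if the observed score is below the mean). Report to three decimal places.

T̂ = 0.746(1) + 0.254(18.4) = 0.746 + 4.6736 = 5.41960 → 5.4196
X − T̂ = 1 − 5.4196 = -4.4196 → -4.420

-4.420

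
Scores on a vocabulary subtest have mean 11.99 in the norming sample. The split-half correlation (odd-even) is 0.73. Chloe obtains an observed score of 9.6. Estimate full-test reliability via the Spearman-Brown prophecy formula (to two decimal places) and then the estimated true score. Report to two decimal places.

9.98

Spearman-Brown: ρ = 2r/(1 + r) = 2(0.73)/(1 + 0.73) = 1.460/1.73 = 0.8439 → 0.84
T̂ = ρX + (1 − ρ)μ
  = 0.84 × 9.6 + 0.16 × 11.99
  = 8.064 + 1.9184
  = 9.982
  ≈ 9.98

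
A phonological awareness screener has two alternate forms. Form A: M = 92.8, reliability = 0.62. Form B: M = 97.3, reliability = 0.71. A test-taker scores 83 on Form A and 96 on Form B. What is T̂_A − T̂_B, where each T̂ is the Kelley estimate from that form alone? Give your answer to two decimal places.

T̂_A = 0.62(83) + 0.38(92.8) = 86.7240
T̂_B = 0.71(96) + 0.29(97.3) = 96.3770
T̂_A − T̂_B = -9.6530

-9.65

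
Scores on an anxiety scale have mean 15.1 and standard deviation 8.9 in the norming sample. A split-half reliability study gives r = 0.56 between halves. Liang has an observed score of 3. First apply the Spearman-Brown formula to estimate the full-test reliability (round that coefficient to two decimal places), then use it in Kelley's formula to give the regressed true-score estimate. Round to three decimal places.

Spearman-Brown: ρ = 2r/(1 + r) = 2(0.56)/(1 + 0.56) = 1.120/1.56 = 0.7179 → 0.72
T̂ = 0.72(3) + 0.28(15.1) = 2.16 + 4.228 = 6.3880 → 6.388

6.388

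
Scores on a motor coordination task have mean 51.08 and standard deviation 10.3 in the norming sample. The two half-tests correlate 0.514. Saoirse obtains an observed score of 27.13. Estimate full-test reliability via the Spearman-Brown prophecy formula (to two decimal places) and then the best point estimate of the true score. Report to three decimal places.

34.794

Spearman-Brown: ρ = 2r/(1 + r) = 2(0.514)/(1 + 0.514) = 1.0280/1.514 = 0.6790 → 0.68
T̂ = 0.68(27.13) + 0.32(51.08) = 18.4484 + 16.3456 = 34.7940 → 34.794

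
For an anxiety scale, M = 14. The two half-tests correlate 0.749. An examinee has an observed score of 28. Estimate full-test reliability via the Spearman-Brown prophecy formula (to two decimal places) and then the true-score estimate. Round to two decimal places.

26.04

Spearman-Brown: ρ = 2r/(1 + r) = 2(0.749)/(1 + 0.749) = 1.4980/1.749 = 0.8565 → 0.86
T̂ = 0.86(28) + 0.14(14) = 24.08 + 1.96 = 26.040 → 26.04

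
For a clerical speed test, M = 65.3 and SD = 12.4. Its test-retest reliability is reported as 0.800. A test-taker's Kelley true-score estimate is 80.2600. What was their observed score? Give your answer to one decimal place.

84.0

T̂ = ρX + (1 − ρ)μ  ⇒  X = (T̂ − (1 − ρ)μ) / ρ
X = (80.2600 − 0.200 × 65.3) / 0.800 = (80.2600 − 13.0600) / 0.800 = 67.2000 / 0.800 = 84.000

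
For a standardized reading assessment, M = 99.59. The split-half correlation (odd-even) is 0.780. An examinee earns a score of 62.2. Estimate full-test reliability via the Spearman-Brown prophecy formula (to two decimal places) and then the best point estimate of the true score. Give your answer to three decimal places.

66.687

Spearman-Brown: ρ = 2r/(1 + r) = 2(0.780)/(1 + 0.780) = 1.5600/1.780 = 0.8764 → 0.88
T̂ = 0.88(62.2) + 0.12(99.59) = 54.736 + 11.9508 = 66.6868 → 66.687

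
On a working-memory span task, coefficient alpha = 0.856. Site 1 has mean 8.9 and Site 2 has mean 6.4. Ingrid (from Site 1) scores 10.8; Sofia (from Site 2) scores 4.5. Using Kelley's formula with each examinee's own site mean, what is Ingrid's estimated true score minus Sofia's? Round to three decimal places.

5.753

T̂_Ingrid = 0.856(10.8) + 0.144(8.9) = 10.52640
T̂_Sofia = 0.856(4.5) + 0.144(6.4) = 4.77360
Difference = 10.52640 − 4.77360 = 5.75280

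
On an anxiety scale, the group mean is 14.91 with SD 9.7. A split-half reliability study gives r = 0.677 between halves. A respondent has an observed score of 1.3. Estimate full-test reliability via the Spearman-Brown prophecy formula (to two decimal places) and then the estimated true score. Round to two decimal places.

Spearman-Brown: ρ = 2r/(1 + r) = 2(0.677)/(1 + 0.677) = 1.3540/1.677 = 0.8074 → 0.81
T̂ = ρX + (1 − ρ)μ
  = 0.81 × 1.3 + 0.19 × 14.91
  = 1.053 + 2.8329
  = 3.886
  ≈ 3.89

3.89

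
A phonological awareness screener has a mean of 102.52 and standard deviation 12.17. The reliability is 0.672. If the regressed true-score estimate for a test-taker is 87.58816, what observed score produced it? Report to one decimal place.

80.3

T̂ = ρX + (1 − ρ)μ  ⇒  X = (T̂ − (1 − ρ)μ) / ρ
X = (87.58816 − 0.328 × 102.52) / 0.672 = (87.58816 − 33.62656) / 0.672 = 53.96160 / 0.672 = 80.300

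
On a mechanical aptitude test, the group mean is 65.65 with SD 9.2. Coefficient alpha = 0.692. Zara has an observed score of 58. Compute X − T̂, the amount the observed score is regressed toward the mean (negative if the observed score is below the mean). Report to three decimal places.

-2.356

T̂ = 0.692(58) + 0.308(65.65) = 40.136 + 20.22020 = 60.35620 → 60.3562
X − T̂ = 58 − 60.3562 = -2.3562 → -2.356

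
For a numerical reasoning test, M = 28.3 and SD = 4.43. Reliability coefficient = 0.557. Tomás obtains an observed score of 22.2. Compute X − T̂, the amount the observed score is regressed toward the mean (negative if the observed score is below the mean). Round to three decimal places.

T̂ = ρX + (1 − ρ)μ
  = 0.557 × 22.2 + 0.443 × 28.3
  = 12.3654 + 12.5369
  = 24.90230
  ≈ 24.9023
X − T̂ = 22.2 − 24.9023 = -2.7023 → -2.702

-2.702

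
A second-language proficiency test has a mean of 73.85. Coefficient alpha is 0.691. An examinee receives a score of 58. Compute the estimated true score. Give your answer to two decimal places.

62.90

T̂ = ρX + (1 − ρ)μ
  = 0.691 × 58 + 0.309 × 73.85
  = 40.078 + 22.81965
  = 62.898
  ≈ 62.90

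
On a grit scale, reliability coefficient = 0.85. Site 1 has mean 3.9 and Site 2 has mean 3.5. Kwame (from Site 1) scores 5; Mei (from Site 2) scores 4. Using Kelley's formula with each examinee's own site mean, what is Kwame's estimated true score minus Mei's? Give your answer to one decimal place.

T̂_Kwame = 0.85(5) + 0.15(3.9) = 4.835
T̂_Mei = 0.85(4) + 0.15(3.5) = 3.925
Difference = 4.835 − 3.925 = 0.910

0.9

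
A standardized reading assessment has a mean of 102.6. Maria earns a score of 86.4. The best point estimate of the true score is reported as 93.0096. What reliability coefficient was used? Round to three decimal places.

0.592

T̂ = ρX + (1 − ρ)μ  ⇒  T̂ − μ = ρ(X − μ)
ρ = (T̂ − μ)/(X − μ) = (93.0096 − 102.6) / (86.4 − 102.6) = -9.5904 / -16.2 = 0.59200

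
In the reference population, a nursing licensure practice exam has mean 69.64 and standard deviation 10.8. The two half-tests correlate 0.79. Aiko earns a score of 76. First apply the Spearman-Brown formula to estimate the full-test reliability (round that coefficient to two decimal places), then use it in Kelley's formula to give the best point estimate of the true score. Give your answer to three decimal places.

75.237

Spearman-Brown: ρ = 2r/(1 + r) = 2(0.79)/(1 + 0.79) = 1.580/1.79 = 0.8827 → 0.88
Kelley's formula gives T̂ = 0.88·76 + 0.12·69.64 = 66.88 + 8.3568 = 75.2368.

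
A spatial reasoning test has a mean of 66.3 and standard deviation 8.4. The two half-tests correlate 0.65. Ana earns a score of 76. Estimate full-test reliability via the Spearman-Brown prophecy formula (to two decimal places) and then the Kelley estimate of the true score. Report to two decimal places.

73.96

Spearman-Brown: ρ = 2r/(1 + r) = 2(0.65)/(1 + 0.65) = 1.300/1.65 = 0.7879 → 0.79
Weight the observed score by reliability and the mean by (1 − reliability): T̂ = 0.79·76 + 0.21·66.3 = 60.04 + 13.923 = 73.963.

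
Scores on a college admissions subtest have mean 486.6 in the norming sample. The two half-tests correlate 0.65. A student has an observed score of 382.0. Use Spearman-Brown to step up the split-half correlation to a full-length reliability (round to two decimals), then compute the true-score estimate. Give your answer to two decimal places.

Spearman-Brown: ρ = 2r/(1 + r) = 2(0.65)/(1 + 0.65) = 1.300/1.65 = 0.7879 → 0.79
Kelley's formula gives T̂ = 0.79·382.0 + 0.21·486.6 = 301.780 + 102.186 = 403.966.

403.97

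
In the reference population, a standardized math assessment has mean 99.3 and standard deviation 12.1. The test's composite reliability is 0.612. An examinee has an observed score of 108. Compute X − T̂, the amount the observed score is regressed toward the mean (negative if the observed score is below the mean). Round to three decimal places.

T̂ = ρX + (1 − ρ)μ
  = 0.612 × 108 + 0.388 × 99.3
  = 66.096 + 38.5284
  = 104.62440
  ≈ 104.6244
X − T̂ = 108 − 104.6244 = 3.3756 → 3.376

3.376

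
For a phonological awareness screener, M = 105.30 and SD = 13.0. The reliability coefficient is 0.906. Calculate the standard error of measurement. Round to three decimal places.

3.986

SEM = SD · √(1 − ρ) = 13.0 × √0.094 = 13.0 × 0.3066 = 3.9857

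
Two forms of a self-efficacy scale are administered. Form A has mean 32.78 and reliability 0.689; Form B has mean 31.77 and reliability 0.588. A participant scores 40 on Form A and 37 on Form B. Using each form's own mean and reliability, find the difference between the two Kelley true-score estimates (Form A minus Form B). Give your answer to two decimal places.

T̂_A = 0.689(40) + 0.311(32.78) = 37.7546
T̂_B = 0.588(37) + 0.412(31.77) = 34.8452
T̂_A − T̂_B = 2.9093

2.91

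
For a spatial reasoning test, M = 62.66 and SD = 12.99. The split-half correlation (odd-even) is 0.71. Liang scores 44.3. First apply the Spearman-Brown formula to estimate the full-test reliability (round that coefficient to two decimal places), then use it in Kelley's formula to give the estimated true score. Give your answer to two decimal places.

Spearman-Brown: ρ = 2r/(1 + r) = 2(0.71)/(1 + 0.71) = 1.420/1.71 = 0.8304 → 0.83
Regress the observed score toward the mean by the unreliability: T̂ = 0.83·44.3 + 0.17·62.66 = 36.769 + 10.6522 = 47.421.

47.42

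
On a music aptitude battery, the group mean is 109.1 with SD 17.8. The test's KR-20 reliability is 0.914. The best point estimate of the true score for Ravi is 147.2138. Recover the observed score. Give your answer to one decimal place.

T̂ = ρX + (1 − ρ)μ  ⇒  X = (T̂ − (1 − ρ)μ) / ρ
X = (147.2138 − 0.086 × 109.1) / 0.914 = (147.2138 − 9.3826) / 0.914 = 137.8312 / 0.914 = 150.800

150.8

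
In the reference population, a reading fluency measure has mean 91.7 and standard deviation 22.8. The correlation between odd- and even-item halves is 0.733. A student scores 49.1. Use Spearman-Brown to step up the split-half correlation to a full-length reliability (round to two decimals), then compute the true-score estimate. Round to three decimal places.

55.490

Spearman-Brown: ρ = 2r/(1 + r) = 2(0.733)/(1 + 0.733) = 1.4660/1.733 = 0.8459 → 0.85
Weight the observed score by reliability and the mean by (1 − reliability): T̂ = 0.85·49.1 + 0.15·91.7 = 41.735 + 13.755 = 55.4900.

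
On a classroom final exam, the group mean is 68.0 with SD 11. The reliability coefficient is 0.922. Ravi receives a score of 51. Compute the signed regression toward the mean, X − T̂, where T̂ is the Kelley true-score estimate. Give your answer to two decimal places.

T̂ = ρX + (1 − ρ)μ
  = 0.922 × 51 + 0.078 × 68.0
  = 47.022 + 5.3040
  = 52.3260
  ≈ 52.326
X − T̂ = 51 − 52.326 = -1.326 → -1.33

-1.33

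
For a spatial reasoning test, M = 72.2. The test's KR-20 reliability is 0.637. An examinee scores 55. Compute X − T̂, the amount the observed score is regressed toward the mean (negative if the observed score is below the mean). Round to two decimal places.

Regress the observed score toward the mean by the unreliability: T̂ = 0.637·55 + 0.363·72.2 = 35.035 + 26.2086 = 61.2436.
X − T̂ = 55 − 61.244 = -6.244 → -6.24

-6.24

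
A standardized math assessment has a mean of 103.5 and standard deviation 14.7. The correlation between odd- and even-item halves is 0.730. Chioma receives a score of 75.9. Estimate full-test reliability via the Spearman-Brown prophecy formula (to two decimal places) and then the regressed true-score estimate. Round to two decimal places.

Spearman-Brown: ρ = 2r/(1 + r) = 2(0.730)/(1 + 0.730) = 1.4600/1.730 = 0.8439 → 0.84
T̂ = 0.84(75.9) + 0.16(103.5) = 63.756 + 16.560 = 80.316 → 80.32

80.32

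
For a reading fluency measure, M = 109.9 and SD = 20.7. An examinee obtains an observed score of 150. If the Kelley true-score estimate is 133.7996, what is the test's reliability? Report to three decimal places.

0.596

T̂ = ρX + (1 − ρ)μ  ⇒  T̂ − μ = ρ(X − μ)
ρ = (T̂ − μ)/(X − μ) = (133.7996 − 109.9) / (150 − 109.9) = 23.8996 / 40.1 = 0.59600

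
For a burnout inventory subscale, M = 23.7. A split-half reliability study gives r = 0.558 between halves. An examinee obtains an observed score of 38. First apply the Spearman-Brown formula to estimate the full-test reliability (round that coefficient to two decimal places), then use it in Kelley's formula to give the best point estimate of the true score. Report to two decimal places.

34.00

Spearman-Brown: ρ = 2r/(1 + r) = 2(0.558)/(1 + 0.558) = 1.1160/1.558 = 0.7163 → 0.72
T̂ = ρX + (1 − ρ)μ
  = 0.72 × 38 + 0.28 × 23.7
  = 27.36 + 6.636
  = 33.996
  ≈ 34.00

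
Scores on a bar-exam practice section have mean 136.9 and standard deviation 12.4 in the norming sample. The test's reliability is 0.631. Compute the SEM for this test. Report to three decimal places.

SEM = SD · √(1 − ρ) = 12.4 × √0.369 = 12.4 × 0.6075 = 7.5324

7.532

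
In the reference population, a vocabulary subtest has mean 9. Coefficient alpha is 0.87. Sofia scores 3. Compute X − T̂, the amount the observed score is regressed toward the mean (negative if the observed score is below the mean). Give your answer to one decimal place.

-0.8

T̂ = ρX + (1 − ρ)μ
  = 0.87 × 3 + 0.13 × 9
  = 2.61 + 1.17
  = 3.780
  ≈ 3.78
X − T̂ = 3 − 3.78 = -0.78 → -0.8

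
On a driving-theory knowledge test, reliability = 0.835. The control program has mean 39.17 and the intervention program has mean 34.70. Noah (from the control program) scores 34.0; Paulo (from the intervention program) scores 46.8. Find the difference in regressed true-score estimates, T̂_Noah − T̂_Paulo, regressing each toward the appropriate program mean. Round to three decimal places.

-9.950

T̂_Noah = 0.835(34.0) + 0.165(39.17) = 34.85305
T̂_Paulo = 0.835(46.8) + 0.165(34.70) = 44.80350
Difference = 34.85305 − 44.80350 = -9.95045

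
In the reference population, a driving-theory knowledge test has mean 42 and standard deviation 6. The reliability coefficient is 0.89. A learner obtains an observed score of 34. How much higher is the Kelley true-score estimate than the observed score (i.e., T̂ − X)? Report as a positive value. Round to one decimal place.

0.9

Regress the observed score toward the mean by the unreliability: T̂ = 0.89·34 + 0.11·42 = 30.26 + 4.62 = 34.880.
T̂ − X = 34.88 − 34 = 0.88 → 0.9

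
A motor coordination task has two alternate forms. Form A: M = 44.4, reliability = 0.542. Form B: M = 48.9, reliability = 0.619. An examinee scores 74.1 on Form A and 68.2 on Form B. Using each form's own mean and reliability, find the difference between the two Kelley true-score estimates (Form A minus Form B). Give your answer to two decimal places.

-0.35

T̂_A = 0.542(74.1) + 0.458(44.4) = 60.4974
T̂_B = 0.619(68.2) + 0.381(48.9) = 60.8467
T̂_A − T̂_B = -0.3493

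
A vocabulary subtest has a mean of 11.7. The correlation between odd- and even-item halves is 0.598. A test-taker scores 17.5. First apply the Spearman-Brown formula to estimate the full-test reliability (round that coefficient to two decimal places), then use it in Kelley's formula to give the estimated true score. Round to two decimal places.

16.05

Spearman-Brown: ρ = 2r/(1 + r) = 2(0.598)/(1 + 0.598) = 1.1960/1.598 = 0.7484 → 0.75
Regress the observed score toward the mean by the unreliability: T̂ = 0.75·17.5 + 0.25·11.7 = 13.125 + 2.925 = 16.050.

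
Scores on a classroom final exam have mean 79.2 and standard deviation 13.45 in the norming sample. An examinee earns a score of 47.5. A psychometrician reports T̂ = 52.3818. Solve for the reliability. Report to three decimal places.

T̂ = ρX + (1 − ρ)μ  ⇒  T̂ − μ = ρ(X − μ)
ρ = (T̂ − μ)/(X − μ) = (52.3818 − 79.2) / (47.5 − 79.2) = -26.8182 / -31.7 = 0.84600

0.846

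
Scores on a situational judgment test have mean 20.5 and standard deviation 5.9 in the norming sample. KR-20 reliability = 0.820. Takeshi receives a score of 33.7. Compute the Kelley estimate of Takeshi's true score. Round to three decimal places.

T̂ = ρX + (1 − ρ)μ
  = 0.820 × 33.7 + 0.180 × 20.5
  = 27.6340 + 3.6900
  = 31.3240
  ≈ 31.324

31.324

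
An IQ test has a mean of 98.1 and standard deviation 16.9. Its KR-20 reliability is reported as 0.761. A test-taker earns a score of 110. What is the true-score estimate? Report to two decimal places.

Kelley's formula gives T̂ = 0.761·110 + 0.239·98.1 = 83.710 + 23.4459 = 107.156.

107.16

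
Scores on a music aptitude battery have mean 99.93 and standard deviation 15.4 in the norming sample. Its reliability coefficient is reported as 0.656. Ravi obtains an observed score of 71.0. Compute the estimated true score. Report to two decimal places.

T̂ = ρX + (1 − ρ)μ
  = 0.656 × 71.0 + 0.344 × 99.93
  = 46.5760 + 34.37592
  = 80.952
  ≈ 80.95

80.95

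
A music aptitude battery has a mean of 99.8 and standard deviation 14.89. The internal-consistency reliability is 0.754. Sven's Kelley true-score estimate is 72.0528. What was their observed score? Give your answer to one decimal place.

T̂ = ρX + (1 − ρ)μ  ⇒  X = (T̂ − (1 − ρ)μ) / ρ
X = (72.0528 − 0.246 × 99.8) / 0.754 = (72.0528 − 24.5508) / 0.754 = 47.5020 / 0.754 = 63.000

63.0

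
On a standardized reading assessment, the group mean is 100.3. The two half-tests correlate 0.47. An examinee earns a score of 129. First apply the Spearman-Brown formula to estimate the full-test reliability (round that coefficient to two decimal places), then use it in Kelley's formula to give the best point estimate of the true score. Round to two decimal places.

118.67

Spearman-Brown: ρ = 2r/(1 + r) = 2(0.47)/(1 + 0.47) = 0.940/1.47 = 0.6395 → 0.64
T̂ = 0.64(129) + 0.36(100.3) = 82.56 + 36.108 = 118.668 → 118.67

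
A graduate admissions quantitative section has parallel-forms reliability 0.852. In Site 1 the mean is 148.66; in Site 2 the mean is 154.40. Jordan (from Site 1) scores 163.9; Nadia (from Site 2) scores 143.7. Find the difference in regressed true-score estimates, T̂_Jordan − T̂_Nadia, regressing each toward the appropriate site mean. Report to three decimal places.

16.361

T̂_Jordan = 0.852(163.9) + 0.148(148.66) = 161.64448
T̂_Nadia = 0.852(143.7) + 0.148(154.40) = 145.28360
Difference = 161.64448 − 145.28360 = 16.36088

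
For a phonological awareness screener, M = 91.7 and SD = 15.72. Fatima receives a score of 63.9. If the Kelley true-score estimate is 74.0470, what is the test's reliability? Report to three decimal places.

T̂ = ρX + (1 − ρ)μ  ⇒  T̂ − μ = ρ(X − μ)
ρ = (T̂ − μ)/(X − μ) = (74.0470 − 91.7) / (63.9 − 91.7) = -17.6530 / -27.8 = 0.63500

0.635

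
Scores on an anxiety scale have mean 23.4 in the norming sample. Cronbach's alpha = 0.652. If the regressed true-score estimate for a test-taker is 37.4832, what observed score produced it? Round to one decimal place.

45.0

T̂ = ρX + (1 − ρ)μ  ⇒  X = (T̂ − (1 − ρ)μ) / ρ
X = (37.4832 − 0.348 × 23.4) / 0.652 = (37.4832 − 8.1432) / 0.652 = 29.3400 / 0.652 = 45.000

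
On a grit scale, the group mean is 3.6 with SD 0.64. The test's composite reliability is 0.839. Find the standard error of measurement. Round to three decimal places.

0.257

SEM = SD · √(1 − ρ) = 0.64 × √0.161 = 0.64 × 0.4012 = 0.2568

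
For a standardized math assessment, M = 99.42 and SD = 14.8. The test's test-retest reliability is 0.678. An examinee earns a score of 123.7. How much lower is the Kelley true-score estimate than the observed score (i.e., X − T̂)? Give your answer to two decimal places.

7.82

Weight the observed score by reliability and the mean by (1 − reliability): T̂ = 0.678·123.7 + 0.322·99.42 = 83.8686 + 32.01324 = 115.8818.
X − T̂ = 123.7 − 115.882 = 7.818 → 7.82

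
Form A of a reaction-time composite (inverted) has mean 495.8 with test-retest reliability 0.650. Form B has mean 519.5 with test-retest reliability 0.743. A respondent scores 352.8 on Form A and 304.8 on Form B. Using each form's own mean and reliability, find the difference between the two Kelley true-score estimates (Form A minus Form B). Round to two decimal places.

42.87

T̂_A = 0.650(352.8) + 0.350(495.8) = 402.8500
T̂_B = 0.743(304.8) + 0.257(519.5) = 359.9779
T̂_A − T̂_B = 42.8721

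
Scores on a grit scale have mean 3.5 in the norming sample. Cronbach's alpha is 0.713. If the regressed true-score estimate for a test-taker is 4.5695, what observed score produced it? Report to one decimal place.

5.0

T̂ = ρX + (1 − ρ)μ  ⇒  X = (T̂ − (1 − ρ)μ) / ρ
X = (4.5695 − 0.287 × 3.5) / 0.713 = (4.5695 − 1.0045) / 0.713 = 3.5650 / 0.713 = 5.000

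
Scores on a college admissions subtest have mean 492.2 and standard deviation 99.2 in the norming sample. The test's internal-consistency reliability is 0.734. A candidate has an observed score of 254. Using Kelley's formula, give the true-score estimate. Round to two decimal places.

317.36

T̂ = ρX + (1 − ρ)μ
  = 0.734 × 254 + 0.266 × 492.2
  = 186.436 + 130.9252
  = 317.361
  ≈ 317.36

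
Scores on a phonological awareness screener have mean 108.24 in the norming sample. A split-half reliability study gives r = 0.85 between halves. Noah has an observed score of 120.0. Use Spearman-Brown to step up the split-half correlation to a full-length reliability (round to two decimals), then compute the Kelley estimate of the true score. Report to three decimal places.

Spearman-Brown: ρ = 2r/(1 + r) = 2(0.85)/(1 + 0.85) = 1.700/1.85 = 0.9189 → 0.92
T̂ = ρX + (1 − ρ)μ
  = 0.92 × 120.0 + 0.08 × 108.24
  = 110.400 + 8.6592
  = 119.0592
  ≈ 119.059

119.059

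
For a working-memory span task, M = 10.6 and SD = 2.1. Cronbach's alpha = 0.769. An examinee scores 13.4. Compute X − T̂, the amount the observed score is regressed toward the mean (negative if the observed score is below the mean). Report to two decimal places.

0.65

Regress the observed score toward the mean by the unreliability: T̂ = 0.769·13.4 + 0.231·10.6 = 10.3046 + 2.4486 = 12.7532.
X − T̂ = 13.4 − 12.753 = 0.647 → 0.65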